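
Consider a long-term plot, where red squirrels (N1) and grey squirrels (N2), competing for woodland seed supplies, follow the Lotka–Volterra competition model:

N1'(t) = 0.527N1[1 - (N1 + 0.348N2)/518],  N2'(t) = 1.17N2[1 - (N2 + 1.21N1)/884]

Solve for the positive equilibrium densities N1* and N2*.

N1* ≈ 363, N2* ≈ 444

Setting both brackets to zero gives the nullclines N1 + 0.348N2 = 518 and 1.21N1 + N2 = 884.
Substituting N2 = 884 - 1.21N1 into the first: N1(1 - 0.348·1.21) = 518 - 0.348·884.
So N1* = 210/0.579 = 363, and then N2* = 884 - 1.21·363 = 444.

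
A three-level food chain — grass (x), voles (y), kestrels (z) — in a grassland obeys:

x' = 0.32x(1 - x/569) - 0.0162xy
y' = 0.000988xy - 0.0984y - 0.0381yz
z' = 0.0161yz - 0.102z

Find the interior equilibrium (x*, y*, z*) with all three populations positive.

From dz/dt = 0: 0.0161y* = 0.102, so y* = 6.34.
From dx/dt = 0: 0.32(1 - x*/569) = 0.0162·6.34, giving x* = 569·(1 - 0.321) = 387.
From dy/dt = 0: 0.000988·387 - 0.0984 = 0.0381z*, so z* = 0.283/0.0381 = 7.44.

x* ≈ 387, y* ≈ 6.34, z* ≈ 7.44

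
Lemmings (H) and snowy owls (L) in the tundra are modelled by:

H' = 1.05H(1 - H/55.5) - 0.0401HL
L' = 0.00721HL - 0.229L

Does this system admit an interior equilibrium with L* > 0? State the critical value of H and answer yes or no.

The predator equation gives dL/dt > 0 only when H > 0.229/0.00721 = 31.8.
Without the predator, H → K = 55.5. Since 55.5 > 31.8, the predator can invade and persist.

Threshold H = 31.8; K > 31.8, so yes, the predator persists.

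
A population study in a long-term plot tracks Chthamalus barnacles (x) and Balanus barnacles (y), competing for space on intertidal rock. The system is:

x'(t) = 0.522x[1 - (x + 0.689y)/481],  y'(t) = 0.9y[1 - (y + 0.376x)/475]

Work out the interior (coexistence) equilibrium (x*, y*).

x* ≈ 207, y* ≈ 397

Setting both brackets to zero gives the nullclines x + 0.689y = 481 and 0.376x + y = 475.
Substituting y = 475 - 0.376x into the first: x(1 - 0.689·0.376) = 481 - 0.689·475.
So x* = 154/0.741 = 207, and then y* = 475 - 0.376·207 = 397.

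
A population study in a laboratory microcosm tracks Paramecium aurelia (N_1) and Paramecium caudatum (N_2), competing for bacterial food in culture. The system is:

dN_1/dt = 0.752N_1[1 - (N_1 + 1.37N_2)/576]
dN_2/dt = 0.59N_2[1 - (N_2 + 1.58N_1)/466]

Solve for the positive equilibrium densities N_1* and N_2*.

N_1* ≈ 53.6, N_2* ≈ 381

Setting both brackets to zero gives the nullclines N_1 + 1.37N_2 = 576 and 1.58N_1 + N_2 = 466.
Substituting N_2 = 466 - 1.58N_1 into the first: N_1(1 - 1.37·1.58) = 576 - 1.37·466.
So N_1* = -62.4/-1.16 = 53.6, and then N_2* = 466 - 1.58·53.6 = 381.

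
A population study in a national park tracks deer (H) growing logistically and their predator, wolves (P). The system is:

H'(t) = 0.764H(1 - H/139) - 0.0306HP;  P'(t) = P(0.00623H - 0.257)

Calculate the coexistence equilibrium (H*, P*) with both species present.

From dP/dt = 0 with P > 0: 0.00623H* = 0.257, so H* = 41.3.
Substitute into dH/dt = 0: 0.764(1 - 41.3/139) = 0.0306P*.
The bracket is 0.703, giving P* = 0.537/0.0306 = 17.6.

H* ≈ 41.3, P* ≈ 17.6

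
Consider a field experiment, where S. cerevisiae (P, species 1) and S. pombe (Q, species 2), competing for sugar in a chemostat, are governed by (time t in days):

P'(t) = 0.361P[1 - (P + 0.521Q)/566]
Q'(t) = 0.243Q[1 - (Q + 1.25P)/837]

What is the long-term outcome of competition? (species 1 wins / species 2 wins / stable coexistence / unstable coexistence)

Compare the nullcline intercepts: K1/α12 = 566/0.521 = 1090 > K2 = 837; K2/α21 = 837/1.25 = 670 > K1 = 566.
Since both inequalities hold, each species can invade when rare, so the interior equilibrium is stable.

stable coexistence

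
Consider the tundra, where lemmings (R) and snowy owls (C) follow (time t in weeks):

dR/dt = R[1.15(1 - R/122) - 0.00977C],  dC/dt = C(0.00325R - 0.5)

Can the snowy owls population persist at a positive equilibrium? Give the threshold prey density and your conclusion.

Threshold R = 154; K < 154, so no, the predator goes extinct.

The predator equation gives dC/dt > 0 only when R > 0.5/0.00325 = 154.
Without the predator, R → K = 122. Since 122 < 154, the predator cannot invade.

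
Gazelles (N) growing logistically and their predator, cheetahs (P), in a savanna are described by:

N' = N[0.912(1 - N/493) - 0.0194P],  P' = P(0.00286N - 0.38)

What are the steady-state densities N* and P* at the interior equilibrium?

From dP/dt = 0 with P > 0: 0.00286N* = 0.38, so N* = 133.
Substitute into dN/dt = 0: 0.912(1 - 133/493) = 0.0194P*.
The bracket is 0.73, giving P* = 0.666/0.0194 = 34.3.

N* ≈ 133, P* ≈ 34.3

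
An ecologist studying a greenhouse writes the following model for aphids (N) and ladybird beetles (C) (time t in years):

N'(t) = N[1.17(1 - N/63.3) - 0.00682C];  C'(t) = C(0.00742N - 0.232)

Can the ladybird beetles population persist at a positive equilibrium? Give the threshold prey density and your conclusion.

The predator equation gives dC/dt > 0 only when N > 0.232/0.00742 = 31.3.
Without the predator, N → K = 63.3. Since 63.3 > 31.3, the predator can invade and persist.

Threshold N = 31.3; K > 31.3, so yes, the predator persists.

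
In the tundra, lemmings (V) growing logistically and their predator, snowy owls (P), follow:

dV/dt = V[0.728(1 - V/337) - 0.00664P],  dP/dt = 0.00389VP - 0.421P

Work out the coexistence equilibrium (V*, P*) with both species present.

From dP/dt = 0 with P > 0: 0.00389V* = 0.421, so V* = 108.
Substitute into dV/dt = 0: 0.728(1 - 108/337) = 0.00664P*.
The bracket is 0.679, giving P* = 0.494/0.00664 = 74.4.

V* ≈ 108, P* ≈ 74.4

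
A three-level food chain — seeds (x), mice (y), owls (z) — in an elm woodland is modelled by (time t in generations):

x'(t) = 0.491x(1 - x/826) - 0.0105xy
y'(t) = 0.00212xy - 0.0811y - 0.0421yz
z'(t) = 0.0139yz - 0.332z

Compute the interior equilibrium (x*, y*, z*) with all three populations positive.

x* ≈ 404, y* ≈ 23.9, z* ≈ 18.4

From dz/dt = 0: 0.0139y* = 0.332, so y* = 23.9.
From dx/dt = 0: 0.491(1 - x*/826) = 0.0105·23.9, giving x* = 826·(1 - 0.511) = 404.
From dy/dt = 0: 0.00212·404 - 0.0811 = 0.0421z*, so z* = 0.776/0.0421 = 18.4.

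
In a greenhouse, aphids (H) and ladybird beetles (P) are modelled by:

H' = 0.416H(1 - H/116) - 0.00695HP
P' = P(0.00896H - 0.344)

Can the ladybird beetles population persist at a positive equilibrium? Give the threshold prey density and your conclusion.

The predator equation gives dP/dt > 0 only when H > 0.344/0.00896 = 38.4.
Without the predator, H → K = 116. Since 116 > 38.4, the predator can invade and persist.

Threshold H = 38.4; K > 38.4, so yes, the predator persists.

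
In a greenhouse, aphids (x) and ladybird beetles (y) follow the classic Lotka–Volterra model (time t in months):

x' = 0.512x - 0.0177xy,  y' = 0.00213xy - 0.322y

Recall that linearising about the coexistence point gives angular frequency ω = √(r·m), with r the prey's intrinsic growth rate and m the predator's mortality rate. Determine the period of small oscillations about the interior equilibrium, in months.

T ≈ 15.5 months

Here r = 0.512 and m = 0.322, so r·m = 0.165.
ω = √0.165 = 0.406 per month, hence T = 2π/ω ≈ 15.5 months.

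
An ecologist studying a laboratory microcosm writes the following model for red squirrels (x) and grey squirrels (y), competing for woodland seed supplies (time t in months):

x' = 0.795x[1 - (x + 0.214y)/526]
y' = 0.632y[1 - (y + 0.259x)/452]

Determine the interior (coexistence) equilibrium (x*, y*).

Setting both brackets to zero gives the nullclines x + 0.214y = 526 and 0.259x + y = 452.
Substituting y = 452 - 0.259x into the first: x(1 - 0.214·0.259) = 526 - 0.214·452.
So x* = 429/0.945 = 454, and then y* = 452 - 0.259·454 = 334.

x* ≈ 454, y* ≈ 334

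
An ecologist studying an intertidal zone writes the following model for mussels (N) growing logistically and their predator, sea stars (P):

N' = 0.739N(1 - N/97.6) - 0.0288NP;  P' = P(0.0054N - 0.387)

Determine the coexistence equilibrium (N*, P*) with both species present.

From dP/dt = 0 with P > 0: 0.0054N* = 0.387, so N* = 71.7.
Substitute into dN/dt = 0: 0.739(1 - 71.7/97.6) = 0.0288P*.
The bracket is 0.266, giving P* = 0.196/0.0288 = 6.82.

N* ≈ 71.7, P* ≈ 6.82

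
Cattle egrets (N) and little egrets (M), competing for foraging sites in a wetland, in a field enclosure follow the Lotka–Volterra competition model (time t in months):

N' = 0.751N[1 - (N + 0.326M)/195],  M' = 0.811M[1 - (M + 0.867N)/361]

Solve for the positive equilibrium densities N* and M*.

N* ≈ 108, M* ≈ 268

Setting both brackets to zero gives the nullclines N + 0.326M = 195 and 0.867N + M = 361.
Substituting M = 361 - 0.867N into the first: N(1 - 0.326·0.867) = 195 - 0.326·361.
So N* = 77.3/0.717 = 108, and then M* = 361 - 0.867·108 = 268.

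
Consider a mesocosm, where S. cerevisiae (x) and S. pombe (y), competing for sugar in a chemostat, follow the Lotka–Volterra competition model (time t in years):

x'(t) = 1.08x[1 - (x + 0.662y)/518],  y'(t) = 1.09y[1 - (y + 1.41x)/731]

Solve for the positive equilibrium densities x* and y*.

Setting both brackets to zero gives the nullclines x + 0.662y = 518 and 1.41x + y = 731.
Substituting y = 731 - 1.41x into the first: x(1 - 0.662·1.41) = 518 - 0.662·731.
So x* = 34.1/0.0666 = 512, and then y* = 731 - 1.41·512 = 9.31.

x* ≈ 512, y* ≈ 9.31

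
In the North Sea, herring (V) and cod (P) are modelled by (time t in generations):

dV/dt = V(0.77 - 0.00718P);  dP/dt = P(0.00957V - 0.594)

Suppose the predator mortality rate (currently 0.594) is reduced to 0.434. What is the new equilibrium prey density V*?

At the interior fixed point, setting dP/dt = 0 with P > 0 fixes V* = (predator death rate)/(VP coefficient) — independent of the other coefficients.
With the change, V* = 0.434/0.00957 = 45.4; it falls from 62.1.

V* ≈ 45.4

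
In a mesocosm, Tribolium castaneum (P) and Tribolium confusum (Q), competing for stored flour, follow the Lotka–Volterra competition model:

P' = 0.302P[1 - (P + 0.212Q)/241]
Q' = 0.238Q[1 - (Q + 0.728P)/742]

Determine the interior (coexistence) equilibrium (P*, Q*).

Setting both brackets to zero gives the nullclines P + 0.212Q = 241 and 0.728P + Q = 742.
Substituting Q = 742 - 0.728P into the first: P(1 - 0.212·0.728) = 241 - 0.212·742.
So P* = 83.7/0.846 = 99, and then Q* = 742 - 0.728·99 = 670.

P* ≈ 99, Q* ≈ 670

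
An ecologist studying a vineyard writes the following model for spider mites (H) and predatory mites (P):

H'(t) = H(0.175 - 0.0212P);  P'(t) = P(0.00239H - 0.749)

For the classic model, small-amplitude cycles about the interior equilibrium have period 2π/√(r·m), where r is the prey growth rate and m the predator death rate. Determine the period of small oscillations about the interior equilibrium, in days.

T ≈ 17.4 days

Here r = 0.175 and m = 0.749, so r·m = 0.131.
ω = √0.131 = 0.362 per day, hence T = 2π/ω ≈ 17.4 days.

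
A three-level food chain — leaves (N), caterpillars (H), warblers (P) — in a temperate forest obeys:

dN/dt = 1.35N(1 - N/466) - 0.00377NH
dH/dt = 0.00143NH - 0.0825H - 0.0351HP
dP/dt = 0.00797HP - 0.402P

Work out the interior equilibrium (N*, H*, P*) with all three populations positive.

N* ≈ 400, H* ≈ 50.4, P* ≈ 14

From dP/dt = 0: 0.00797H* = 0.402, so H* = 50.4.
From dN/dt = 0: 1.35(1 - N*/466) = 0.00377·50.4, giving N* = 466·(1 - 0.141) = 400.
From dH/dt = 0: 0.00143·400 - 0.0825 = 0.0351P*, so P* = 0.49/0.0351 = 14.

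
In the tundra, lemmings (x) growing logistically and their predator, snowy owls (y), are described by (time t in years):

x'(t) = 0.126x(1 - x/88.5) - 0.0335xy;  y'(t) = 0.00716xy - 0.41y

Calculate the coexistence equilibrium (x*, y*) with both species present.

x* ≈ 57.3, y* ≈ 1.33

From dy/dt = 0 with y > 0: 0.00716x* = 0.41, so x* = 57.3.
Substitute into dx/dt = 0: 0.126(1 - 57.3/88.5) = 0.0335y*.
The bracket is 0.353, giving y* = 0.0445/0.0335 = 1.33.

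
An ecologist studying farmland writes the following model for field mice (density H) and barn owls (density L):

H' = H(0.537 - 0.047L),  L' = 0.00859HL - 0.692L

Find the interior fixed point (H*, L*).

H* ≈ 80.6, L* ≈ 11.4

Set dL/dt = 0 with L > 0: 0.00859H - 0.692 = 0, so H* = 0.692/0.00859 = 80.6.
Set dH/dt = 0 with H > 0: 0.537 - 0.047L = 0, so L* = 0.537/0.047 = 11.4.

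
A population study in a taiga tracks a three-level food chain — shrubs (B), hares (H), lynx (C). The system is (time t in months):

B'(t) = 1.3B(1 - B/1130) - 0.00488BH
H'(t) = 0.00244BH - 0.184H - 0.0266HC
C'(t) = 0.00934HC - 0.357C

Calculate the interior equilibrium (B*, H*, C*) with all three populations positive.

B* ≈ 968, H* ≈ 38.2, C* ≈ 81.9

From dC/dt = 0: 0.00934H* = 0.357, so H* = 38.2.
From dB/dt = 0: 1.3(1 - B*/1130) = 0.00488·38.2, giving B* = 1130·(1 - 0.143) = 968.
From dH/dt = 0: 0.00244·968 - 0.184 = 0.0266C*, so C* = 2.18/0.0266 = 81.9.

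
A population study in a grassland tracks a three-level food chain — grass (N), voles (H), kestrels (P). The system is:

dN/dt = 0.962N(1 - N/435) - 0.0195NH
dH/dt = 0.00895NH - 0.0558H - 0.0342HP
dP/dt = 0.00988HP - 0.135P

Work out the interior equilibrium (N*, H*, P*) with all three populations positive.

N* ≈ 315, H* ≈ 13.7, P* ≈ 80.7

From dP/dt = 0: 0.00988H* = 0.135, so H* = 13.7.
From dN/dt = 0: 0.962(1 - N*/435) = 0.0195·13.7, giving N* = 435·(1 - 0.277) = 315.
From dH/dt = 0: 0.00895·315 - 0.0558 = 0.0342P*, so P* = 2.76/0.0342 = 80.7.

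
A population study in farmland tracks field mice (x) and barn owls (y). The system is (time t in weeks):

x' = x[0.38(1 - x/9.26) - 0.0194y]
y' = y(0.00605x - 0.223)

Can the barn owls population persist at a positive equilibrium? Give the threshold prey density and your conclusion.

Threshold x = 36.9; K < 36.9, so no, the predator goes extinct.

The predator equation gives dy/dt > 0 only when x > 0.223/0.00605 = 36.9.
Without the predator, x → K = 9.26. Since 9.26 < 36.9, the predator cannot invade.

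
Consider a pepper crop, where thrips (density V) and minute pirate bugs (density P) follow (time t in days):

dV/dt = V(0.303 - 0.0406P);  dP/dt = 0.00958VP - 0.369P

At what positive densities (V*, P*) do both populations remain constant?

V* ≈ 38.5, P* ≈ 7.46

Set dP/dt = 0 with P > 0: 0.00958V - 0.369 = 0, so V* = 0.369/0.00958 = 38.5.
Set dV/dt = 0 with V > 0: 0.303 - 0.0406P = 0, so P* = 0.303/0.0406 = 7.46.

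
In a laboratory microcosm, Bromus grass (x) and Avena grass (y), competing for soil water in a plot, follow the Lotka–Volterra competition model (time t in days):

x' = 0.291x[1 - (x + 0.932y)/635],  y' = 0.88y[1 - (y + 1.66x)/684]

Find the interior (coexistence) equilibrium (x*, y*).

Setting both brackets to zero gives the nullclines x + 0.932y = 635 and 1.66x + y = 684.
Substituting y = 684 - 1.66x into the first: x(1 - 0.932·1.66) = 635 - 0.932·684.
So x* = -2.49/-0.547 = 4.55, and then y* = 684 - 1.66·4.55 = 676.

x* ≈ 4.55, y* ≈ 676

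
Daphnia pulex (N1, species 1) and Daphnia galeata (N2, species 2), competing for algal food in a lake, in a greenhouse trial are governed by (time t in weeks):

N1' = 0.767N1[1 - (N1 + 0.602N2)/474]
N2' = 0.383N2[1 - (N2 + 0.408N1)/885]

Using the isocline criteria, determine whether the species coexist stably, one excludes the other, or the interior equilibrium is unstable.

Compare the nullcline intercepts: K1/α12 = 474/0.602 = 787 < K2 = 885; K2/α21 = 885/0.408 = 2170 > K1 = 474.
Since the inequalities point opposite ways, species 2 can invade but species 1 cannot.

species 2 excludes species 1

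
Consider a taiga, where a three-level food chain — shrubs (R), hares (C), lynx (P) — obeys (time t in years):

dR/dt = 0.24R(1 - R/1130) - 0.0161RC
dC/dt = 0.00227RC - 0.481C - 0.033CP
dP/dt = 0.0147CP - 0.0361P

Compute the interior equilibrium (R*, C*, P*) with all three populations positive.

R* ≈ 944, C* ≈ 2.46, P* ≈ 50.3

From dP/dt = 0: 0.0147C* = 0.0361, so C* = 2.46.
From dR/dt = 0: 0.24(1 - R*/1130) = 0.0161·2.46, giving R* = 1130·(1 - 0.165) = 944.
From dC/dt = 0: 0.00227·944 - 0.481 = 0.033P*, so P* = 1.66/0.033 = 50.3.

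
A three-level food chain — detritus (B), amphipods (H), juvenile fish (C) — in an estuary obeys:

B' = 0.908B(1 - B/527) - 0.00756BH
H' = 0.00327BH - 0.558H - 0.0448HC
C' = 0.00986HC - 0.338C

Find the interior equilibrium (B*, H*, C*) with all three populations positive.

From dC/dt = 0: 0.00986H* = 0.338, so H* = 34.3.
From dB/dt = 0: 0.908(1 - B*/527) = 0.00756·34.3, giving B* = 527·(1 - 0.285) = 377.
From dH/dt = 0: 0.00327·377 - 0.558 = 0.0448C*, so C* = 0.673/0.0448 = 15.

B* ≈ 377, H* ≈ 34.3, C* ≈ 15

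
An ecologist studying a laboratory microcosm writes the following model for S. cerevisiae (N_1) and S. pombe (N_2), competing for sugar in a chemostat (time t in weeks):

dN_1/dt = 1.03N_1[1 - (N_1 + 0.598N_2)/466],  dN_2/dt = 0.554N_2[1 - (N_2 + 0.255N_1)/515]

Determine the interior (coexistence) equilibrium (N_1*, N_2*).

N_1* ≈ 186, N_2* ≈ 467

Setting both brackets to zero gives the nullclines N_1 + 0.598N_2 = 466 and 0.255N_1 + N_2 = 515.
Substituting N_2 = 515 - 0.255N_1 into the first: N_1(1 - 0.598·0.255) = 466 - 0.598·515.
So N_1* = 158/0.848 = 186, and then N_2* = 515 - 0.255·186 = 467.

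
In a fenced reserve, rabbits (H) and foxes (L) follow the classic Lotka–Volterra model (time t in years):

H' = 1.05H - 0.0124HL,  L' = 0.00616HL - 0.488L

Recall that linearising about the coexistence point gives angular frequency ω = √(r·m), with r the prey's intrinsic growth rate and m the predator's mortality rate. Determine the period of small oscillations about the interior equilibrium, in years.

T ≈ 8.78 years

Here r = 1.05 and m = 0.488, so r·m = 0.512.
ω = √0.512 = 0.716 per year, hence T = 2π/ω ≈ 8.78 years.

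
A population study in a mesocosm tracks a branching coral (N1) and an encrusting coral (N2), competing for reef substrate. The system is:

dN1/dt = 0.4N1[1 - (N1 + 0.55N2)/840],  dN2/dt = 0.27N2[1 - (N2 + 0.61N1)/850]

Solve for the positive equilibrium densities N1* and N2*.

N1* ≈ 561, N2* ≈ 508

Setting both brackets to zero gives the nullclines N1 + 0.55N2 = 840 and 0.61N1 + N2 = 850.
Substituting N2 = 850 - 0.61N1 into the first: N1(1 - 0.55·0.61) = 840 - 0.55·850.
So N1* = 372/0.664 = 561, and then N2* = 850 - 0.61·561 = 508.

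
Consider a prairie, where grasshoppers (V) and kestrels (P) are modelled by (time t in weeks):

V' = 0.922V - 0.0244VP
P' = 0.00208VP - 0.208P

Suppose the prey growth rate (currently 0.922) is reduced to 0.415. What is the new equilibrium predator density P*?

At the interior fixed point, setting dV/dt = 0 with V > 0 fixes P* = (prey growth rate)/(VP coefficient) — independent of the other coefficients.
With the change, P* = 0.415/0.0244 = 17; it falls from 37.8.

P* ≈ 17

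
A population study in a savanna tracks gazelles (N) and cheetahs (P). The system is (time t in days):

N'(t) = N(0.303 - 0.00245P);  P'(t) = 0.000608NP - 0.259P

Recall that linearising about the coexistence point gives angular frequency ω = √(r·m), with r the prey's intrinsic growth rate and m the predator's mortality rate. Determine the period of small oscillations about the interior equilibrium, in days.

T ≈ 22.4 days

Here r = 0.303 and m = 0.259, so r·m = 0.0785.
ω = √0.0785 = 0.28 per day, hence T = 2π/ω ≈ 22.4 days.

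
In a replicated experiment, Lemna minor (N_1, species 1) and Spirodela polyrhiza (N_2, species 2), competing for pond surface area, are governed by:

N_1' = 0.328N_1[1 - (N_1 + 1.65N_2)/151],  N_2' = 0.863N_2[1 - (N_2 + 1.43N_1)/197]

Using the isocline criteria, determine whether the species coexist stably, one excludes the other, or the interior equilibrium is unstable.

unstable coexistence (outcome depends on initial conditions)

Compare the nullcline intercepts: K1/α12 = 151/1.65 = 91.5 < K2 = 197; K2/α21 = 197/1.43 = 138 < K1 = 151.
Since both are reversed, neither can invade when rare; the interior point is a saddle.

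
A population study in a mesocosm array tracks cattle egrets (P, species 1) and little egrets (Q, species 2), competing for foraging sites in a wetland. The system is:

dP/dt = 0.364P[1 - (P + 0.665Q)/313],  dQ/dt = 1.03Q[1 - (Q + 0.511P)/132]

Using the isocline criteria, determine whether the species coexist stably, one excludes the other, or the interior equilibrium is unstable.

species 1 excludes species 2

Compare the nullcline intercepts: K1/α12 = 313/0.665 = 471 > K2 = 132; K2/α21 = 132/0.511 = 258 < K1 = 313.
Since the inequalities point opposite ways, species 1 can invade but species 2 cannot.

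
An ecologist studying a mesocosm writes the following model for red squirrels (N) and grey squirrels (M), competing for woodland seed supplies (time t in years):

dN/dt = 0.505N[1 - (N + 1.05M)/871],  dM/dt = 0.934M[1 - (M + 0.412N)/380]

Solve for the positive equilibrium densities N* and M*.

N* ≈ 832, M* ≈ 37.3

Setting both brackets to zero gives the nullclines N + 1.05M = 871 and 0.412N + M = 380.
Substituting M = 380 - 0.412N into the first: N(1 - 1.05·0.412) = 871 - 1.05·380.
So N* = 472/0.567 = 832, and then M* = 380 - 0.412·832 = 37.3.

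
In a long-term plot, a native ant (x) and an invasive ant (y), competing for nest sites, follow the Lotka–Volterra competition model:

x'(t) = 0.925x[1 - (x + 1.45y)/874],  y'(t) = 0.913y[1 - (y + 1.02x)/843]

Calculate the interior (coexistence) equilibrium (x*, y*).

x* ≈ 727, y* ≈ 101

Setting both brackets to zero gives the nullclines x + 1.45y = 874 and 1.02x + y = 843.
Substituting y = 843 - 1.02x into the first: x(1 - 1.45·1.02) = 874 - 1.45·843.
So x* = -348/-0.479 = 727, and then y* = 843 - 1.02·727 = 101.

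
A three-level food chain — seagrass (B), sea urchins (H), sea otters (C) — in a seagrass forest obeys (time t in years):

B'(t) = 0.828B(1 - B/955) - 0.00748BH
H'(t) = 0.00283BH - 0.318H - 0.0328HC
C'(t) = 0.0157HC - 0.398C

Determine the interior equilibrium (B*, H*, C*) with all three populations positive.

From dC/dt = 0: 0.0157H* = 0.398, so H* = 25.4.
From dB/dt = 0: 0.828(1 - B*/955) = 0.00748·25.4, giving B* = 955·(1 - 0.229) = 736.
From dH/dt = 0: 0.00283·736 - 0.318 = 0.0328C*, so C* = 1.77/0.0328 = 53.8.

B* ≈ 736, H* ≈ 25.4, C* ≈ 53.8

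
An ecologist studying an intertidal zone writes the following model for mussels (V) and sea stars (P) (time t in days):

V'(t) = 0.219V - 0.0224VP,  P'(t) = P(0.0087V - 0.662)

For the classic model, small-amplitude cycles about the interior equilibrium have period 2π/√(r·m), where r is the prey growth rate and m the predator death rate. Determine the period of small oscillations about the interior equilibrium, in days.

T ≈ 16.5 days

Here r = 0.219 and m = 0.662, so r·m = 0.145.
ω = √0.145 = 0.381 per day, hence T = 2π/ω ≈ 16.5 days.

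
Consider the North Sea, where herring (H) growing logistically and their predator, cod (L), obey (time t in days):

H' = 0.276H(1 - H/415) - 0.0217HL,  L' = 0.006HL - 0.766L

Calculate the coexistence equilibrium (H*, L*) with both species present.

From dL/dt = 0 with L > 0: 0.006H* = 0.766, so H* = 128.
Substitute into dH/dt = 0: 0.276(1 - 128/415) = 0.0217L*.
The bracket is 0.692, giving L* = 0.191/0.0217 = 8.81.

H* ≈ 128, L* ≈ 8.81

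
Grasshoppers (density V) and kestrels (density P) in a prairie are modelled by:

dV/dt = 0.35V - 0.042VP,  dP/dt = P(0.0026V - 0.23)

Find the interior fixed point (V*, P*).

V* ≈ 88.5, P* ≈ 8.33

Set dP/dt = 0 with P > 0: 0.0026V - 0.23 = 0, so V* = 0.23/0.0026 = 88.5.
Set dV/dt = 0 with V > 0: 0.35 - 0.042P = 0, so P* = 0.35/0.042 = 8.33.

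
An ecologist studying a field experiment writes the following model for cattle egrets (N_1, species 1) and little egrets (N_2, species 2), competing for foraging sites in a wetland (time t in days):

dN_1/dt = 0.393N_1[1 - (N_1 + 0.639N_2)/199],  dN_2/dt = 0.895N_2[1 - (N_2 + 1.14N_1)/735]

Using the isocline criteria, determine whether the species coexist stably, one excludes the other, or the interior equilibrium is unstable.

Compare the nullcline intercepts: K1/α12 = 199/0.639 = 311 < K2 = 735; K2/α21 = 735/1.14 = 645 > K1 = 199.
Since the inequalities point opposite ways, species 2 can invade but species 1 cannot.

species 2 excludes species 1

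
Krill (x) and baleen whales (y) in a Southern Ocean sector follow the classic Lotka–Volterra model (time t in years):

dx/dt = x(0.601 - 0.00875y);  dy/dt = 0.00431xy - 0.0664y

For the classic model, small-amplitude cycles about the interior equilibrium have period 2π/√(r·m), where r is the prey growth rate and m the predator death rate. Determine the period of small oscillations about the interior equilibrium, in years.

T ≈ 31.5 years

Here r = 0.601 and m = 0.0664, so r·m = 0.0399.
ω = √0.0399 = 0.2 per year, hence T = 2π/ω ≈ 31.5 years.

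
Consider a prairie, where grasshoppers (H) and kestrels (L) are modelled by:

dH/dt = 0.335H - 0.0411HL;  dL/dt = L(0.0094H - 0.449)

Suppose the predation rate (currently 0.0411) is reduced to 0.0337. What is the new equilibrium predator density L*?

At the interior fixed point, setting dH/dt = 0 with H > 0 fixes L* = (prey growth rate)/(HL coefficient) — independent of the other coefficients.
With the change, L* = 0.335/0.0337 = 9.94; it rises from 8.15.

L* ≈ 9.94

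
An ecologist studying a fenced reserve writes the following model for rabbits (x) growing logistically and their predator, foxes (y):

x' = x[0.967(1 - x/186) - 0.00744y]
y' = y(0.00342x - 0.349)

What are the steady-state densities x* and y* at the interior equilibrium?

From dy/dt = 0 with y > 0: 0.00342x* = 0.349, so x* = 102.
Substitute into dx/dt = 0: 0.967(1 - 102/186) = 0.00744y*.
The bracket is 0.451, giving y* = 0.436/0.00744 = 58.7.

x* ≈ 102, y* ≈ 58.7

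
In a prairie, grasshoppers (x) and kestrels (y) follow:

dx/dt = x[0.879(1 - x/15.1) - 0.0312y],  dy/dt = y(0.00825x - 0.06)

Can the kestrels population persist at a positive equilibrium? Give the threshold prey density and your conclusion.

The predator equation gives dy/dt > 0 only when x > 0.06/0.00825 = 7.27.
Without the predator, x → K = 15.1. Since 15.1 > 7.27, the predator can invade and persist.

Threshold x = 7.27; K > 7.27, so yes, the predator persists.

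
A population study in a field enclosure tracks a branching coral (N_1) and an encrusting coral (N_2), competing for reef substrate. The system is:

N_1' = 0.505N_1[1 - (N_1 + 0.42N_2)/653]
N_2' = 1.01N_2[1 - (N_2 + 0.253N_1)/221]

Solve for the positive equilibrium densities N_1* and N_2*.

N_1* ≈ 627, N_2* ≈ 62.4

Setting both brackets to zero gives the nullclines N_1 + 0.42N_2 = 653 and 0.253N_1 + N_2 = 221.
Substituting N_2 = 221 - 0.253N_1 into the first: N_1(1 - 0.42·0.253) = 653 - 0.42·221.
So N_1* = 560/0.894 = 627, and then N_2* = 221 - 0.253·627 = 62.4.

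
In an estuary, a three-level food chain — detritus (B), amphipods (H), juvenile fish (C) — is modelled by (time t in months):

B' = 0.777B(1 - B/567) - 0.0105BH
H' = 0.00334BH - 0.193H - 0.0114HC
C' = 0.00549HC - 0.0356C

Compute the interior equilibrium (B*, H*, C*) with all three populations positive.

B* ≈ 517, H* ≈ 6.48, C* ≈ 135

From dC/dt = 0: 0.00549H* = 0.0356, so H* = 6.48.
From dB/dt = 0: 0.777(1 - B*/567) = 0.0105·6.48, giving B* = 567·(1 - 0.0876) = 517.
From dH/dt = 0: 0.00334·517 - 0.193 = 0.0114C*, so C* = 1.53/0.0114 = 135.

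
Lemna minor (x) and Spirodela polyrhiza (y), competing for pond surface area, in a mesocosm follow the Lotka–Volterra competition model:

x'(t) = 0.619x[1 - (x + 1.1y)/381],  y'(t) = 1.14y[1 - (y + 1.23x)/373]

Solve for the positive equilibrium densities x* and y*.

Setting both brackets to zero gives the nullclines x + 1.1y = 381 and 1.23x + y = 373.
Substituting y = 373 - 1.23x into the first: x(1 - 1.1·1.23) = 381 - 1.1·373.
So x* = -29.3/-0.353 = 83, and then y* = 373 - 1.23·83 = 271.

x* ≈ 83, y* ≈ 271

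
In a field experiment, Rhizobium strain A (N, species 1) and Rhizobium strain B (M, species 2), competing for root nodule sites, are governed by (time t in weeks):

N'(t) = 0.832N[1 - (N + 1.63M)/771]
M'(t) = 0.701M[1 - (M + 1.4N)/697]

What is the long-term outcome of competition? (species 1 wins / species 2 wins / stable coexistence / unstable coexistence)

unstable coexistence (outcome depends on initial conditions)

Compare the nullcline intercepts: K1/α12 = 771/1.63 = 473 < K2 = 697; K2/α21 = 697/1.4 = 498 < K1 = 771.
Since both are reversed, neither can invade when rare; the interior point is a saddle.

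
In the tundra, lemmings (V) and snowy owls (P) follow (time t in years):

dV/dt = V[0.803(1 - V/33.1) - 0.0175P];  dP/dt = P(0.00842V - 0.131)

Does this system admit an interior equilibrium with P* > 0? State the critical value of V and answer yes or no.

The predator equation gives dP/dt > 0 only when V > 0.131/0.00842 = 15.6.
Without the predator, V → K = 33.1. Since 33.1 > 15.6, the predator can invade and persist.

Threshold V = 15.6; K > 15.6, so yes, the predator persists.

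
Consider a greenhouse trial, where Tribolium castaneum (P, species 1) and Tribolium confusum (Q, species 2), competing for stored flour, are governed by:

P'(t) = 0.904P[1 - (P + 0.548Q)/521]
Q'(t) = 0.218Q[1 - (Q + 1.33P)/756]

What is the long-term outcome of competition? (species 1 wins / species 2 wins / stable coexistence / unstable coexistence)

stable coexistence

Compare the nullcline intercepts: K1/α12 = 521/0.548 = 951 > K2 = 756; K2/α21 = 756/1.33 = 568 > K1 = 521.
Since both inequalities hold, each species can invade when rare, so the interior equilibrium is stable.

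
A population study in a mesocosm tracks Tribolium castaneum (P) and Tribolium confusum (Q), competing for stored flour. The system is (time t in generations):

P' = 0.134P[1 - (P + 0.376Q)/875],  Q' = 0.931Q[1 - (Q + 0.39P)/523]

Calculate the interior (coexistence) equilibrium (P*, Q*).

Setting both brackets to zero gives the nullclines P + 0.376Q = 875 and 0.39P + Q = 523.
Substituting Q = 523 - 0.39P into the first: P(1 - 0.376·0.39) = 875 - 0.376·523.
So P* = 678/0.853 = 795, and then Q* = 523 - 0.39·795 = 213.

P* ≈ 795, Q* ≈ 213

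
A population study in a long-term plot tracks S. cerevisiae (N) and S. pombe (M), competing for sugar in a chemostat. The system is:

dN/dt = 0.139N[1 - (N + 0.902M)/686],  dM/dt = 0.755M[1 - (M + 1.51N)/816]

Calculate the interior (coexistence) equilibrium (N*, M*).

N* ≈ 138, M* ≈ 607

Setting both brackets to zero gives the nullclines N + 0.902M = 686 and 1.51N + M = 816.
Substituting M = 816 - 1.51N into the first: N(1 - 0.902·1.51) = 686 - 0.902·816.
So N* = -50/-0.362 = 138, and then M* = 816 - 1.51·138 = 607.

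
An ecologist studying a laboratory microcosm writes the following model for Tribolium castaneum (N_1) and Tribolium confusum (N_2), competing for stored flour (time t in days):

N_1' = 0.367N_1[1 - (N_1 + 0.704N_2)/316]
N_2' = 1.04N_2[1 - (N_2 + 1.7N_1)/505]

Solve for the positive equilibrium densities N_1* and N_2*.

N_1* ≈ 201, N_2* ≈ 164

Setting both brackets to zero gives the nullclines N_1 + 0.704N_2 = 316 and 1.7N_1 + N_2 = 505.
Substituting N_2 = 505 - 1.7N_1 into the first: N_1(1 - 0.704·1.7) = 316 - 0.704·505.
So N_1* = -39.5/-0.197 = 201, and then N_2* = 505 - 1.7·201 = 164.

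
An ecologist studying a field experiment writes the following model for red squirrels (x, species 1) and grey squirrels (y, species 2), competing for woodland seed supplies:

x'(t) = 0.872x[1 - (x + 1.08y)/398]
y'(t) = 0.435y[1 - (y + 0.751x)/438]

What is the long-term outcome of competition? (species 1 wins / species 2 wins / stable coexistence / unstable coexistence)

Compare the nullcline intercepts: K1/α12 = 398/1.08 = 369 < K2 = 438; K2/α21 = 438/0.751 = 583 > K1 = 398.
Since the inequalities point opposite ways, species 2 can invade but species 1 cannot.

species 2 excludes species 1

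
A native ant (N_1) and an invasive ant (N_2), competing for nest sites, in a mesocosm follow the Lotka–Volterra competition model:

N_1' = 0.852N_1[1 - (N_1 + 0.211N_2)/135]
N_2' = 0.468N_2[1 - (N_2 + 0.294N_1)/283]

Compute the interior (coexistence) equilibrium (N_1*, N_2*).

Setting both brackets to zero gives the nullclines N_1 + 0.211N_2 = 135 and 0.294N_1 + N_2 = 283.
Substituting N_2 = 283 - 0.294N_1 into the first: N_1(1 - 0.211·0.294) = 135 - 0.211·283.
So N_1* = 75.3/0.938 = 80.3, and then N_2* = 283 - 0.294·80.3 = 259.

N_1* ≈ 80.3, N_2* ≈ 259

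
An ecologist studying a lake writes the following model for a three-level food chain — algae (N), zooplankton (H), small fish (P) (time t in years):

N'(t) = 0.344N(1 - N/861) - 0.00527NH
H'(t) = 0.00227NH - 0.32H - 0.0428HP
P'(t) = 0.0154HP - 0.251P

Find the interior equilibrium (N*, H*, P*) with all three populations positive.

From dP/dt = 0: 0.0154H* = 0.251, so H* = 16.3.
From dN/dt = 0: 0.344(1 - N*/861) = 0.00527·16.3, giving N* = 861·(1 - 0.25) = 646.
From dH/dt = 0: 0.00227·646 - 0.32 = 0.0428P*, so P* = 1.15/0.0428 = 26.8.

N* ≈ 646, H* ≈ 16.3, P* ≈ 26.8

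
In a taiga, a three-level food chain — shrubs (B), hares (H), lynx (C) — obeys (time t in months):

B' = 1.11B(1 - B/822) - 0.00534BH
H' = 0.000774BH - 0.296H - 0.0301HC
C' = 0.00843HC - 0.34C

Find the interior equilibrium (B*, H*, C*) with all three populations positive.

From dC/dt = 0: 0.00843H* = 0.34, so H* = 40.3.
From dB/dt = 0: 1.11(1 - B*/822) = 0.00534·40.3, giving B* = 822·(1 - 0.194) = 663.
From dH/dt = 0: 0.000774·663 - 0.296 = 0.0301C*, so C* = 0.217/0.0301 = 7.2.

B* ≈ 663, H* ≈ 40.3, C* ≈ 7.2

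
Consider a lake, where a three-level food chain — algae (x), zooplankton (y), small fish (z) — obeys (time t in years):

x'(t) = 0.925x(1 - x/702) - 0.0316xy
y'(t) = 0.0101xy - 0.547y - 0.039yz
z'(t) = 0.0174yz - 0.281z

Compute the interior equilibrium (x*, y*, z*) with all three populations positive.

From dz/dt = 0: 0.0174y* = 0.281, so y* = 16.1.
From dx/dt = 0: 0.925(1 - x*/702) = 0.0316·16.1, giving x* = 702·(1 - 0.552) = 315.
From dy/dt = 0: 0.0101·315 - 0.547 = 0.039z*, so z* = 2.63/0.039 = 67.5.

x* ≈ 315, y* ≈ 16.1, z* ≈ 67.5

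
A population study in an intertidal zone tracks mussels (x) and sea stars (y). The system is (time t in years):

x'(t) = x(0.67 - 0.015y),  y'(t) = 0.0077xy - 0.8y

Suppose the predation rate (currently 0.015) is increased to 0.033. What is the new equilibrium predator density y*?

At the interior fixed point, setting dx/dt = 0 with x > 0 fixes y* = (prey growth rate)/(xy coefficient) — independent of the other coefficients.
With the change, y* = 0.67/0.033 = 20.3; it falls from 44.7.

y* ≈ 20.3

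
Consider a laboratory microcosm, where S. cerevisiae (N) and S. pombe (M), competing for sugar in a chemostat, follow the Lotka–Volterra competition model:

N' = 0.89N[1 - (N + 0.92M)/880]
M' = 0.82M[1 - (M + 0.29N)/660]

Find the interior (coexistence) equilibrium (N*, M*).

Setting both brackets to zero gives the nullclines N + 0.92M = 880 and 0.29N + M = 660.
Substituting M = 660 - 0.29N into the first: N(1 - 0.92·0.29) = 880 - 0.92·660.
So N* = 273/0.733 = 372, and then M* = 660 - 0.29·372 = 552.

N* ≈ 372, M* ≈ 552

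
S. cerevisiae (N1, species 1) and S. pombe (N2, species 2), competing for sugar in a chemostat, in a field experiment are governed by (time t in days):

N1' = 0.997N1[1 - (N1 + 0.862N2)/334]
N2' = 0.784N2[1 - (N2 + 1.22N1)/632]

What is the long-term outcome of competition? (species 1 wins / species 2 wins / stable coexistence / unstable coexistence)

Compare the nullcline intercepts: K1/α12 = 334/0.862 = 387 < K2 = 632; K2/α21 = 632/1.22 = 518 > K1 = 334.
Since the inequalities point opposite ways, species 2 can invade but species 1 cannot.

species 2 excludes species 1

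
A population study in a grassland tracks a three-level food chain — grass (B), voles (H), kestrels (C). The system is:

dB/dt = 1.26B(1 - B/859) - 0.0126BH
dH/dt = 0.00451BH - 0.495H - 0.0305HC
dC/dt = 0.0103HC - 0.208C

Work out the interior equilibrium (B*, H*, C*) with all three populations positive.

From dC/dt = 0: 0.0103H* = 0.208, so H* = 20.2.
From dB/dt = 0: 1.26(1 - B*/859) = 0.0126·20.2, giving B* = 859·(1 - 0.202) = 686.
From dH/dt = 0: 0.00451·686 - 0.495 = 0.0305C*, so C* = 2.6/0.0305 = 85.1.

B* ≈ 686, H* ≈ 20.2, C* ≈ 85.1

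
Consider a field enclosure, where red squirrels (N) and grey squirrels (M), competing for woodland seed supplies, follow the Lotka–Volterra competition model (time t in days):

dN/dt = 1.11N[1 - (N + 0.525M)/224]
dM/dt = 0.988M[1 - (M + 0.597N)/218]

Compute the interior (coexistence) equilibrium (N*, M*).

Setting both brackets to zero gives the nullclines N + 0.525M = 224 and 0.597N + M = 218.
Substituting M = 218 - 0.597N into the first: N(1 - 0.525·0.597) = 224 - 0.525·218.
So N* = 110/0.687 = 160, and then M* = 218 - 0.597·160 = 123.

N* ≈ 160, M* ≈ 123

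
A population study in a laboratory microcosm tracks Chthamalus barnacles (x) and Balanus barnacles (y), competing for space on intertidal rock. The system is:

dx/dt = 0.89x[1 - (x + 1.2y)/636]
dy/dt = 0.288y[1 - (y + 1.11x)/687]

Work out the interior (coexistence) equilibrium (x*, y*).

Setting both brackets to zero gives the nullclines x + 1.2y = 636 and 1.11x + y = 687.
Substituting y = 687 - 1.11x into the first: x(1 - 1.2·1.11) = 636 - 1.2·687.
So x* = -188/-0.332 = 567, and then y* = 687 - 1.11·567 = 57.1.

x* ≈ 567, y* ≈ 57.1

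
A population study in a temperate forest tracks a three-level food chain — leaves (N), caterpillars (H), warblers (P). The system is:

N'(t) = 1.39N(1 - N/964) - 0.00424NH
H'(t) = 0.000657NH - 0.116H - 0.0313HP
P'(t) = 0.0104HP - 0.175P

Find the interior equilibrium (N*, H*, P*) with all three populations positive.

From dP/dt = 0: 0.0104H* = 0.175, so H* = 16.8.
From dN/dt = 0: 1.39(1 - N*/964) = 0.00424·16.8, giving N* = 964·(1 - 0.0513) = 915.
From dH/dt = 0: 0.000657·915 - 0.116 = 0.0313P*, so P* = 0.485/0.0313 = 15.5.

N* ≈ 915, H* ≈ 16.8, P* ≈ 15.5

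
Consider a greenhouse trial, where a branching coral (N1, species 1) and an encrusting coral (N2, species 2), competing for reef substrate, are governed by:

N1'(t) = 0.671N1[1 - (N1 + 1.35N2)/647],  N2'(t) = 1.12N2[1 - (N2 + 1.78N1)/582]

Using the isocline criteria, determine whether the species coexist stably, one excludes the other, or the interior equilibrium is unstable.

unstable coexistence (outcome depends on initial conditions)

Compare the nullcline intercepts: K1/α12 = 647/1.35 = 479 < K2 = 582; K2/α21 = 582/1.78 = 327 < K1 = 647.
Since both are reversed, neither can invade when rare; the interior point is a saddle.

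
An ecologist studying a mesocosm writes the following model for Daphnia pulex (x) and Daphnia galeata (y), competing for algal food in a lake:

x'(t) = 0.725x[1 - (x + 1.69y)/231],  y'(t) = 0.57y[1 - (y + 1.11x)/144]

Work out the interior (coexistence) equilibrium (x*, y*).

x* ≈ 14.1, y* ≈ 128

Setting both brackets to zero gives the nullclines x + 1.69y = 231 and 1.11x + y = 144.
Substituting y = 144 - 1.11x into the first: x(1 - 1.69·1.11) = 231 - 1.69·144.
So x* = -12.4/-0.876 = 14.1, and then y* = 144 - 1.11·14.1 = 128.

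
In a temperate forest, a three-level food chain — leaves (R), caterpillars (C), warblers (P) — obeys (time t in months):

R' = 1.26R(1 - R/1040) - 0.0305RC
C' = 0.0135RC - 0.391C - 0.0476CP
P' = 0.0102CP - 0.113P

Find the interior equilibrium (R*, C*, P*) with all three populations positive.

From dP/dt = 0: 0.0102C* = 0.113, so C* = 11.1.
From dR/dt = 0: 1.26(1 - R*/1040) = 0.0305·11.1, giving R* = 1040·(1 - 0.268) = 761.
From dC/dt = 0: 0.0135·761 - 0.391 = 0.0476P*, so P* = 9.88/0.0476 = 208.

R* ≈ 761, C* ≈ 11.1, P* ≈ 208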